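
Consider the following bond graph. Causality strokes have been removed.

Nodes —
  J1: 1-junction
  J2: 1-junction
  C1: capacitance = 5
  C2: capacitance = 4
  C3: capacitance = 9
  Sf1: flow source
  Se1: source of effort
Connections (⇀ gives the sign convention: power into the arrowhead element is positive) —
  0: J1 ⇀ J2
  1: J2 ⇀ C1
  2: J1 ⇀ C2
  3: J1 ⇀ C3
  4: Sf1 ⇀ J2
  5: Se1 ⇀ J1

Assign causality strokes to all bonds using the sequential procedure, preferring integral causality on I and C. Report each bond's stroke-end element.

bond 0 stroke→J2
bond 1 stroke→J2
bond 2 stroke→J1
bond 3 stroke→J1
bond 4 stroke→Sf1
bond 5 stroke→J1

#4 |Sf1  (Sf1 fixes flow; stroke at Sf1)
#5 |J1  (Se1 fixes effort; stroke away)
#0 |J2  (common-f at J2 fixed by 4)
#1 |J2  (common-f at J2 fixed by 4)
#2 |J1  (common-f at J1 fixed by 0)
#3 |J1  (1-jn J1 has f-setter on 0)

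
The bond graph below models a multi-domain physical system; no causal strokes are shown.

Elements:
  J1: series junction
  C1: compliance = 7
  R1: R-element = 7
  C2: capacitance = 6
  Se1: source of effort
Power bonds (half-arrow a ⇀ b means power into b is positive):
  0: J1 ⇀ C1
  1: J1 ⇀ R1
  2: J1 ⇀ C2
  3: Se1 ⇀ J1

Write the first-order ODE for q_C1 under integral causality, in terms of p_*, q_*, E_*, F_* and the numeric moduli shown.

β3 stroke at J1  (Se1: effort source, stroke at far end)
β0 stroke at J1  (C1: C, integral causality)
β2 stroke at J1  (prefer integral on C2)
β1 stroke at R1  (J1: last free bond brings flow in)

dq_C1/dt = E_Se1/7 - q_C1/49 - q_C2/42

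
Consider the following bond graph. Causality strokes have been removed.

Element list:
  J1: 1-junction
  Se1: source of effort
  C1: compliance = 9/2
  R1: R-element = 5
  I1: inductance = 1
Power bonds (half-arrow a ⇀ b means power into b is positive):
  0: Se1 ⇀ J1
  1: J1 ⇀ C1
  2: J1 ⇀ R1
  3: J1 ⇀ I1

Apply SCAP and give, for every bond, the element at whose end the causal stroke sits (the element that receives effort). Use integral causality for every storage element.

b0 |J1  (Se1: effort source, stroke at far end)
b1 |J1  (C1: C, integral causality)
b3 |I1  (I1 integral (f out))
b2 |J1  (common-f at J1 fixed by 3)

bond 0 stroke at J1
bond 1 stroke at J1
bond 2 stroke at J1
bond 3 stroke at I1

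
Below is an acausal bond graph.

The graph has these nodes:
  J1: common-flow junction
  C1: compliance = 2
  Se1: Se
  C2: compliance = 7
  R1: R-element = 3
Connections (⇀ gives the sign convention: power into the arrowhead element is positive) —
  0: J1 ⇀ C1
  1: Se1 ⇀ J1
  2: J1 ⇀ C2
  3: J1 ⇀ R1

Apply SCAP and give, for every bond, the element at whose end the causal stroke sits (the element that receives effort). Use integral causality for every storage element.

b0 stroke→J1
b1 stroke→J1
b2 stroke→J1
b3 stroke→R1

bond 1 |J1  (Se1 (Se) sets effort on bond)
bond 0 |J1  (C1 outputs effort q/C1)
bond 2 |J1  (C2 integral (e out))
bond 3 |R1  (closing 1-jn rule on J1)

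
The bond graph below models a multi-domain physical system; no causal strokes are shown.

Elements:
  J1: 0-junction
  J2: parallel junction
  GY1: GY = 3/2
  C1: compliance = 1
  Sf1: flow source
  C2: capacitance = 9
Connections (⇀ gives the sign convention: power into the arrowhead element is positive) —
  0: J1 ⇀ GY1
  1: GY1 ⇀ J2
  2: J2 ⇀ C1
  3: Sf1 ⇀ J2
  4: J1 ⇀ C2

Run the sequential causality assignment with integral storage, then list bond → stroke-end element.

#3 →Sf1  (Sf1 fixes flow; stroke at Sf1)
#2 →J2  (prefer integral on C1)
#1 →GY1  (common-e at J2 fixed by 2)
#0 →GY1  (GY1: gyrator matches bond 1)
#4 →J1  (only one effort-in slot at J1)

β0 stroke at GY1
β1 stroke at GY1
β2 stroke at J2
β3 stroke at Sf1
β4 stroke at J1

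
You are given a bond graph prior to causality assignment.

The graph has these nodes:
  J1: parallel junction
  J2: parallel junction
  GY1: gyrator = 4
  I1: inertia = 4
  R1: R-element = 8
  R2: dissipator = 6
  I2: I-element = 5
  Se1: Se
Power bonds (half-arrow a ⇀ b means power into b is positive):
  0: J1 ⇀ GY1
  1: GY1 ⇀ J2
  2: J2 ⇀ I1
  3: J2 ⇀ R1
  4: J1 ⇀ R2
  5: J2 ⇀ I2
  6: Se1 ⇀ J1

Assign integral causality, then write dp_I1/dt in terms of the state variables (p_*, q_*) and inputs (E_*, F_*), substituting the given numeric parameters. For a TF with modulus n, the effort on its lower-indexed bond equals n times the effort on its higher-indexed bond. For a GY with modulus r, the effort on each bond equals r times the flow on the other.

b6 →J1  (Se1 fixes effort; stroke away)
b0 →GY1  (J1 effort already set via bond 6)
b4 →R2  (common-e at J1 fixed by 6)
b1 →GY1  (GY1 both-in/both-out from 0)
b2 →I1  (I1 outputs flow p/I1)
b5 →I2  (I2 integral (f out))
b3 →J2  (only one effort-in slot at J2)

dp_I1/dt = 2*E_Se1 - 2*p_I1 - 8*p_I2/5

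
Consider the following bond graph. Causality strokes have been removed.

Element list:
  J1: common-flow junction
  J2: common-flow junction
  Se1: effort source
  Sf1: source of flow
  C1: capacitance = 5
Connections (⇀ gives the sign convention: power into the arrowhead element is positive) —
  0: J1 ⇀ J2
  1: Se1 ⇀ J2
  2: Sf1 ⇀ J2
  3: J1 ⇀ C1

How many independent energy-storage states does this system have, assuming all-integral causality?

b1 stroke→J2  (Se1: effort source, stroke at far end)
b2 stroke→Sf1  (Sf1 fixes flow; stroke at Sf1)
b0 stroke→J2  (J2: bond 2 brought flow, rest push out)
b3 stroke→J1  (common-f at J1 fixed by 0)

1  (C1 all integral)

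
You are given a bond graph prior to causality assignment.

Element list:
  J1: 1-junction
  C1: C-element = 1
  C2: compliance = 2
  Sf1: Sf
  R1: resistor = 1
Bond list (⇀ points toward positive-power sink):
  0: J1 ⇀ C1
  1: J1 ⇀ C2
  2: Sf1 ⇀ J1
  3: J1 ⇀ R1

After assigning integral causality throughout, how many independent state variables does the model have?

#2 stroke→Sf1  (Sf1 fixes flow; stroke at Sf1)
#0 stroke→J1  (J1 flow already set via bond 2)
#1 stroke→J1  (J1 flow already set via bond 2)
#3 stroke→J1  (J1: bond 2 brought flow, rest push out)

2  (C1, C2 all integral)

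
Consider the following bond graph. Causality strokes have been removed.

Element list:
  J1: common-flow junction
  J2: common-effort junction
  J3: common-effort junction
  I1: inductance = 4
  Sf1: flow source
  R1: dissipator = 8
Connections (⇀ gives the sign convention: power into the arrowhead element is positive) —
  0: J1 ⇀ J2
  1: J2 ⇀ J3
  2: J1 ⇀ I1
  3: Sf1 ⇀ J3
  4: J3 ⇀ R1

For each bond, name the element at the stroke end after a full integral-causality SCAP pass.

#0 |J1
#1 |J2
#2 |I1
#3 |Sf1
#4 |J3

b3 →Sf1  (Sf1 (Sf) sets flow on bond)
b2 →I1  (I1 integral (f out))
b0 →J1  (common-f at J1 fixed by 2)
b1 →J2  (J2: last free bond brings effort in)
b4 →J3  (J3 needs exactly one e-in)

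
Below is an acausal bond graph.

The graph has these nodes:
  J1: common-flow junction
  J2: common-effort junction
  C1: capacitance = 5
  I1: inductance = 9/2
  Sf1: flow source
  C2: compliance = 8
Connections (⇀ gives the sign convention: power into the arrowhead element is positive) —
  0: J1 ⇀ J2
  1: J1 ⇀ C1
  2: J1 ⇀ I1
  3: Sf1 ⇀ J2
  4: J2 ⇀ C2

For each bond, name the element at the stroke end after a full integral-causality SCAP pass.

β3 →Sf1  (Sf1 fixes flow; stroke at Sf1)
β1 →J1  (C1 integral (e out))
β2 →I1  (I1 outputs flow p/I1)
β0 →J1  (J1 flow already set via bond 2)
β4 →J2  (J2 needs exactly one e-in)

#0 |J1
#1 |J1
#2 |I1
#3 |Sf1
#4 |J2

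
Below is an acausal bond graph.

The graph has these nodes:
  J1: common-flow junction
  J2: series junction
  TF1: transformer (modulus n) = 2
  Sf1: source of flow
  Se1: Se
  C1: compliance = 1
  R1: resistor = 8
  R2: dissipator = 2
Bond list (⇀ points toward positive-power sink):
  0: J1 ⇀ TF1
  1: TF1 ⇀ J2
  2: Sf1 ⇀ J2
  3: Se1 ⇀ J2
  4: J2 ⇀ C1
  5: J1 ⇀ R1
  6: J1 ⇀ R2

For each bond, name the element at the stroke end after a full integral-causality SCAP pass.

β0 stroke at TF1
β1 stroke at J2
β2 stroke at Sf1
β3 stroke at J2
β4 stroke at J2
β5 stroke at J1
β6 stroke at J1

β2 stroke→Sf1  (Sf1 (Sf) sets flow on bond)
β3 stroke→J2  (Se1 fixes effort; stroke away)
β1 stroke→J2  (J2: bond 2 brought flow, rest push out)
β4 stroke→J2  (1-jn J2 has f-setter on 2)
β0 stroke→TF1  (TF TF1: opposite of bond 1)
β5 stroke→J1  (common-f at J1 fixed by 0)
β6 stroke→J1  (J1: bond 0 brought flow, rest push out)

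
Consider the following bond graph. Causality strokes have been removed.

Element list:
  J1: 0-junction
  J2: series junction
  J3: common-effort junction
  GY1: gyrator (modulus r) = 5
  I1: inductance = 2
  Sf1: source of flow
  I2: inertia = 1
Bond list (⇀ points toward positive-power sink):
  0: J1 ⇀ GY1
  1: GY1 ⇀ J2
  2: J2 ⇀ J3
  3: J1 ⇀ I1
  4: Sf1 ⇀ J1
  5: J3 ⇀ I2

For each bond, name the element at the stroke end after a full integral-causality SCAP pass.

bond 4 stroke at Sf1  (Sf1: flow source, stroke at near end)
bond 3 stroke at I1  (I1: I, integral causality)
bond 0 stroke at J1  (J1: last free bond brings effort in)
bond 1 stroke at J2  (GY GY1: same side as bond 0)
bond 2 stroke at J3  (J2: last free bond brings flow in)
bond 5 stroke at I2  (common-e at J3 fixed by 2)

β0 →J1
β1 →J2
β2 →J3
β3 →I1
β4 →Sf1
β5 →I2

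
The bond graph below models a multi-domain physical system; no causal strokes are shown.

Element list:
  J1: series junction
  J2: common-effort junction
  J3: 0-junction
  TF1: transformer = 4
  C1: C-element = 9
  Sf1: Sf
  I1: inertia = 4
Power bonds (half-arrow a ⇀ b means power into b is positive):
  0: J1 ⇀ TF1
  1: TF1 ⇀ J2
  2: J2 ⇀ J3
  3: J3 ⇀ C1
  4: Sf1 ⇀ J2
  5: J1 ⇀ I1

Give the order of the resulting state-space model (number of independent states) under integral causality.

2  (C1, I1 all integral)

#4 |Sf1  (Sf1 (Sf) sets flow on bond)
#3 |J3  (C1 outputs effort q/C1)
#2 |J2  (0-jn J3 has e-setter on 3)
#1 |TF1  (J2: bond 2 brought effort, rest push out)
#0 |J1  (TF1 one-in-one-out from 1)
#5 |I1  (only one flow-in slot at J1)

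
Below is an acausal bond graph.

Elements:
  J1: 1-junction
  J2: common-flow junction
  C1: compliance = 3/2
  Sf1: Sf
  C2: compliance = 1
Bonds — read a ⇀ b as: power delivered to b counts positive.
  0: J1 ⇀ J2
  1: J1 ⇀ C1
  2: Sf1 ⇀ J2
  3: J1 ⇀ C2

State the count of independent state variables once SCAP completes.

#2 |Sf1  (Sf1: flow source, stroke at near end)
#0 |J2  (J2: bond 2 brought flow, rest push out)
#1 |J1  (J1 flow already set via bond 0)
#3 |J1  (1-jn J1 has f-setter on 0)

2  (C1, C2 all integral)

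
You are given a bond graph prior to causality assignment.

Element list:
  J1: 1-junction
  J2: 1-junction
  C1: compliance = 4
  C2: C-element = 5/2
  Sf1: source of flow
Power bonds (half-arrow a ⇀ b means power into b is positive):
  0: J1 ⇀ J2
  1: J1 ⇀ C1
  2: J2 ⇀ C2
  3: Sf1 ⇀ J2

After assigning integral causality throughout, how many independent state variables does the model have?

β3 stroke at Sf1  (Sf1 (Sf) sets flow on bond)
β0 stroke at J2  (J2 flow already set via bond 3)
β2 stroke at J2  (J2: bond 3 brought flow, rest push out)
β1 stroke at J1  (J1 flow already set via bond 0)

2  (C1, C2 all integral)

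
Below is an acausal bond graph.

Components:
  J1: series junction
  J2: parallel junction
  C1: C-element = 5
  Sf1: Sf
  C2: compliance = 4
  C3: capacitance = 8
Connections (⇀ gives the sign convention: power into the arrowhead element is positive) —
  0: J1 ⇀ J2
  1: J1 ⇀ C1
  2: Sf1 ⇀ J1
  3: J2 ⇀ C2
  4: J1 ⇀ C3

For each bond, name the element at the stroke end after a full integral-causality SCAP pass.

#2 |Sf1  (Sf1 (Sf) sets flow on bond)
#0 |J1  (J1 flow already set via bond 2)
#1 |J1  (J1: bond 2 brought flow, rest push out)
#4 |J1  (J1 flow already set via bond 2)
#3 |J2  (J2: last free bond brings effort in)

b0 →J1
b1 →J1
b2 →Sf1
b3 →J2
b4 →J1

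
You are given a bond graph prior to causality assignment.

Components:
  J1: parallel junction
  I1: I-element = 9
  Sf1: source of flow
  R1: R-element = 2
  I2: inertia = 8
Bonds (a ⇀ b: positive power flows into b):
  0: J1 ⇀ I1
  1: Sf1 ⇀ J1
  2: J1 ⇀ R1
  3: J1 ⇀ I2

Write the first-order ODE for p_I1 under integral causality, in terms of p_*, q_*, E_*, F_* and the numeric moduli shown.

β1 →Sf1  (Sf1 (Sf) sets flow on bond)
β0 →I1  (I1 integral (f out))
β3 →I2  (I2: I, integral causality)
β2 →J1  (only one effort-in slot at J1)

dp_I1/dt = 2*F_Sf1 - 2*p_I1/9 - p_I2/4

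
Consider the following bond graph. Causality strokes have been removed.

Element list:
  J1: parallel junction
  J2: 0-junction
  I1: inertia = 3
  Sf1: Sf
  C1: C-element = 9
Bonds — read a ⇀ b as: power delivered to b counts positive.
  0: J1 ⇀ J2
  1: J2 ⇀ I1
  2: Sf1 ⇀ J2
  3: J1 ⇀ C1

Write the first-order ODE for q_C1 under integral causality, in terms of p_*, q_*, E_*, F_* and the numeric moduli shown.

dq_C1/dt = F_Sf1 - p_I1/3

β2 |Sf1  (Sf1 (Sf) sets flow on bond)
β1 |I1  (I1 outputs flow p/I1)
β0 |J2  (J2 needs exactly one e-in)
β3 |J1  (closing 0-jn rule on J1)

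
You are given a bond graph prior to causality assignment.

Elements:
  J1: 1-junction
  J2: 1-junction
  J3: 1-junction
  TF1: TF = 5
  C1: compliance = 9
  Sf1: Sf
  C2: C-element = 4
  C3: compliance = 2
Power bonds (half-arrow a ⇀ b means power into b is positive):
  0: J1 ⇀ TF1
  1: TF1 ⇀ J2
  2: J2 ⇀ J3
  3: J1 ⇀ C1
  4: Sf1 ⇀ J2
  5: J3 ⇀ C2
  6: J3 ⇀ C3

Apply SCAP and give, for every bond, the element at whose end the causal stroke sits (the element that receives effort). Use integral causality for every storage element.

bond 4 stroke at Sf1  (source Sf1 imposes f)
bond 1 stroke at J2  (J2: bond 4 brought flow, rest push out)
bond 2 stroke at J2  (common-f at J2 fixed by 4)
bond 5 stroke at J3  (common-f at J3 fixed by 2)
bond 6 stroke at J3  (J3 flow already set via bond 2)
bond 0 stroke at TF1  (TF1 one-in-one-out from 1)
bond 3 stroke at J1  (J1 flow already set via bond 0)

β0 →TF1
β1 →J2
β2 →J2
β3 →J1
β4 →Sf1
β5 →J3
β6 →J3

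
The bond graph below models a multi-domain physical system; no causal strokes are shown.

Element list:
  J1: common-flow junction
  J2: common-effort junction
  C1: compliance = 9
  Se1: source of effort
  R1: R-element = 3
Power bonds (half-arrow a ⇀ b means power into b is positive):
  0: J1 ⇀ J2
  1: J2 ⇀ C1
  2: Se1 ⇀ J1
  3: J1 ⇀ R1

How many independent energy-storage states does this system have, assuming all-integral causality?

1  (C1 all integral)

#2 →J1  (Se1 (Se) sets effort on bond)
#1 →J2  (prefer integral on C1)
#0 →J1  (J2: bond 1 brought effort, rest push out)
#3 →R1  (only one flow-in slot at J1)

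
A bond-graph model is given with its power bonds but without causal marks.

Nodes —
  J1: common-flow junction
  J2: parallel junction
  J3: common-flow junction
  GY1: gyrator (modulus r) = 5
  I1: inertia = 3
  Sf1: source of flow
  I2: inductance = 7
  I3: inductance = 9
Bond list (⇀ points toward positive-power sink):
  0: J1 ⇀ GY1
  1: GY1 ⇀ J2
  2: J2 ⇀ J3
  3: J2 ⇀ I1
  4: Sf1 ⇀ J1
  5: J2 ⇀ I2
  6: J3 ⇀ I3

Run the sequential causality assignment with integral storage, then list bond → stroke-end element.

bond 0 stroke at J1
bond 1 stroke at J2
bond 2 stroke at J3
bond 3 stroke at I1
bond 4 stroke at Sf1
bond 5 stroke at I2
bond 6 stroke at I3

#4 stroke at Sf1  (source Sf1 imposes f)
#0 stroke at J1  (J1: bond 4 brought flow, rest push out)
#1 stroke at J2  (GY1 both-in/both-out from 0)
#2 stroke at J3  (J2 effort already set via bond 1)
#3 stroke at I1  (0-jn J2 has e-setter on 1)
#5 stroke at I2  (J2: bond 1 brought effort, rest push out)
#6 stroke at I3  (only one flow-in slot at J3)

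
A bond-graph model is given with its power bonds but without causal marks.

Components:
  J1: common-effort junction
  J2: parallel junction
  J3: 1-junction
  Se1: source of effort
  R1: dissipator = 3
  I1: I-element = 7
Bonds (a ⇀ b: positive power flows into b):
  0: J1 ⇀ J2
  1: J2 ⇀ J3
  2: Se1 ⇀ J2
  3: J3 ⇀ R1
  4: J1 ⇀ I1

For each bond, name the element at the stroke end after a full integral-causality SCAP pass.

#2 stroke→J2  (Se1 fixes effort; stroke away)
#0 stroke→J1  (0-jn J2 has e-setter on 2)
#1 stroke→J3  (J2: bond 2 brought effort, rest push out)
#3 stroke→R1  (closing 1-jn rule on J3)
#4 stroke→I1  (0-jn J1 has e-setter on 0)

β0 stroke→J1
β1 stroke→J3
β2 stroke→J2
β3 stroke→R1
β4 stroke→I1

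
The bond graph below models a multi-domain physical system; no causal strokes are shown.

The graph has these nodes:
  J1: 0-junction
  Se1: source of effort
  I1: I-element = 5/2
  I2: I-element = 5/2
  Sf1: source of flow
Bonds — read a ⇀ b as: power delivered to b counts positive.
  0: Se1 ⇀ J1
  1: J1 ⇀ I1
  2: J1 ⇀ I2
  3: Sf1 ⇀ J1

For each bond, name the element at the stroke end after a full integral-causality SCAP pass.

b0 →J1  (source Se1 imposes e)
b3 →Sf1  (Sf1: flow source, stroke at near end)
b1 →I1  (J1: bond 0 brought effort, rest push out)
b2 →I2  (common-e at J1 fixed by 0)

b0 |J1
b1 |I1
b2 |I2
b3 |Sf1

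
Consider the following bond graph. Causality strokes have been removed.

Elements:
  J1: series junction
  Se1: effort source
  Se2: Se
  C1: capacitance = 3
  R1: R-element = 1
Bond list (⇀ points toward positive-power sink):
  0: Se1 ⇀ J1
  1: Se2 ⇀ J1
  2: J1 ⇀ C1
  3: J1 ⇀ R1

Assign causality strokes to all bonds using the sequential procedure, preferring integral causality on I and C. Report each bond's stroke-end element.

#0 stroke at J1  (Se1 fixes effort; stroke away)
#1 stroke at J1  (source Se2 imposes e)
#2 stroke at J1  (C1 outputs effort q/C1)
#3 stroke at R1  (only one flow-in slot at J1)

#0 stroke at J1
#1 stroke at J1
#2 stroke at J1
#3 stroke at R1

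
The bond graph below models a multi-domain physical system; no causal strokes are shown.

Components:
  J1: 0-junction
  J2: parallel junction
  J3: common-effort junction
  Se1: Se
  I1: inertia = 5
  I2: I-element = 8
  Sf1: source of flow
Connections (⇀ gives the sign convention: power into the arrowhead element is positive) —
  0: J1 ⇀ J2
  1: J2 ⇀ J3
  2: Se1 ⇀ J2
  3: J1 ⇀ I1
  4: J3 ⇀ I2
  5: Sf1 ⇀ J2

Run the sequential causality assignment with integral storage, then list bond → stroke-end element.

β0 stroke→J1
β1 stroke→J3
β2 stroke→J2
β3 stroke→I1
β4 stroke→I2
β5 stroke→Sf1

#2 stroke at J2  (Se1 (Se) sets effort on bond)
#5 stroke at Sf1  (Sf1 (Sf) sets flow on bond)
#0 stroke at J1  (J2: bond 2 brought effort, rest push out)
#1 stroke at J3  (0-jn J2 has e-setter on 2)
#4 stroke at I2  (J3 effort already set via bond 1)
#3 stroke at I1  (common-e at J1 fixed by 0)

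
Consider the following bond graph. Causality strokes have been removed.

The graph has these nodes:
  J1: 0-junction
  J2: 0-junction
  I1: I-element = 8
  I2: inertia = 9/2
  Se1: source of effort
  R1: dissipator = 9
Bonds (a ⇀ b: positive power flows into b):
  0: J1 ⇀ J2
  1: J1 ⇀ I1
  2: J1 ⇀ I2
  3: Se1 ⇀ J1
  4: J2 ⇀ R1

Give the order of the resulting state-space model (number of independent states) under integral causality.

2  (I1, I2 all integral)

#3 |J1  (Se1 fixes effort; stroke away)
#0 |J2  (common-e at J1 fixed by 3)
#1 |I1  (J1: bond 3 brought effort, rest push out)
#2 |I2  (common-e at J1 fixed by 3)
#4 |R1  (0-jn J2 has e-setter on 0)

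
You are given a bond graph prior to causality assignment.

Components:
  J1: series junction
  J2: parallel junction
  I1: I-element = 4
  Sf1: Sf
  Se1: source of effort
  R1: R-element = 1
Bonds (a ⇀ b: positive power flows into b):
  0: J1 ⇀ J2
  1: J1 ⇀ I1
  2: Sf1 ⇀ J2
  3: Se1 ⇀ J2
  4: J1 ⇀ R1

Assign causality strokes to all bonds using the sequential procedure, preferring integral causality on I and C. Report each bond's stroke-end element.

b0 |J1
b1 |I1
b2 |Sf1
b3 |J2
b4 |J1

bond 2 |Sf1  (source Sf1 imposes f)
bond 3 |J2  (Se1 fixes effort; stroke away)
bond 0 |J1  (J2: bond 3 brought effort, rest push out)
bond 1 |I1  (I1 integral (f out))
bond 4 |J1  (common-f at J1 fixed by 1)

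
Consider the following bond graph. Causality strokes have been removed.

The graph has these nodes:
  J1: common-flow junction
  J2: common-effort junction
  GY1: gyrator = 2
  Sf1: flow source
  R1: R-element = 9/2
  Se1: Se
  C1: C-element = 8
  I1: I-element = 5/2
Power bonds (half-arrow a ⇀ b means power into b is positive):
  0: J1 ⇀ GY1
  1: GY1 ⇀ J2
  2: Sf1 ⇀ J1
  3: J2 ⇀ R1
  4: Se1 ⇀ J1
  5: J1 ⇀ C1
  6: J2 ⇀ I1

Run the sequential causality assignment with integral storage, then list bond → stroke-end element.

#2 |Sf1  (source Sf1 imposes f)
#4 |J1  (Se1 fixes effort; stroke away)
#0 |J1  (1-jn J1 has f-setter on 2)
#5 |J1  (common-f at J1 fixed by 2)
#1 |J2  (through GY1, causality inverts; strokes same side of GY1)
#3 |R1  (common-e at J2 fixed by 1)
#6 |I1  (J2 effort already set via bond 1)

β0 stroke→J1
β1 stroke→J2
β2 stroke→Sf1
β3 stroke→R1
β4 stroke→J1
β5 stroke→J1
β6 stroke→I1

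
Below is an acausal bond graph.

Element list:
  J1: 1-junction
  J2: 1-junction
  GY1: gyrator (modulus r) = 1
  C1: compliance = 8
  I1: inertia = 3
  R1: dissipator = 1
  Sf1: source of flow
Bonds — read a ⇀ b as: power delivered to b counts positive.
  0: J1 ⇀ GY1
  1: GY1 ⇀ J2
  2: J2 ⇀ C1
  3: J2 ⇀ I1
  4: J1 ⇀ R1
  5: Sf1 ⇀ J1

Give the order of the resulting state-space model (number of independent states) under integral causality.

2  (C1, I1 all integral)

bond 5 |Sf1  (Sf1 fixes flow; stroke at Sf1)
bond 0 |J1  (common-f at J1 fixed by 5)
bond 4 |J1  (J1: bond 5 brought flow, rest push out)
bond 1 |J2  (GY1 both-in/both-out from 0)
bond 2 |J2  (C1 outputs effort q/C1)
bond 3 |I1  (closing 1-jn rule on J2)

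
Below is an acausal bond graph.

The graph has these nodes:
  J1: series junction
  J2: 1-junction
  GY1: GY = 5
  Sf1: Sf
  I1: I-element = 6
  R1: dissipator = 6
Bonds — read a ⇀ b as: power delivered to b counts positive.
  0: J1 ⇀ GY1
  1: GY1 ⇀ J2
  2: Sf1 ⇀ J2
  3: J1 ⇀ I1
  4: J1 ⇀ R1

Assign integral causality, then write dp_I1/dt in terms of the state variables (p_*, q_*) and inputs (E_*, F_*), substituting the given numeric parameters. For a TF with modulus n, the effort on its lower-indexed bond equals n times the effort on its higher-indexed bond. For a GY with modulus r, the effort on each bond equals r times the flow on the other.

dp_I1/dt = -5*F_Sf1 - p_I1

#2 stroke at Sf1  (Sf1: flow source, stroke at near end)
#1 stroke at J2  (common-f at J2 fixed by 2)
#0 stroke at J1  (GY1 both-in/both-out from 1)
#3 stroke at I1  (prefer integral on I1)
#4 stroke at J1  (common-f at J1 fixed by 3)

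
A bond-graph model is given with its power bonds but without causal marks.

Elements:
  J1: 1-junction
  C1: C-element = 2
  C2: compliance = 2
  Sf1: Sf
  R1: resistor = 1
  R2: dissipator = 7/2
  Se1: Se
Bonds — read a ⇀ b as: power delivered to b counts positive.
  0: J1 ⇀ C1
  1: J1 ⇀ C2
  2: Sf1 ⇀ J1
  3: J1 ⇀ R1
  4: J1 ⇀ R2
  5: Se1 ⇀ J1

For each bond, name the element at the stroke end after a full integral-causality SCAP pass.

β2 stroke at Sf1  (Sf1 (Sf) sets flow on bond)
β5 stroke at J1  (Se1 fixes effort; stroke away)
β0 stroke at J1  (J1: bond 2 brought flow, rest push out)
β1 stroke at J1  (1-jn J1 has f-setter on 2)
β3 stroke at J1  (common-f at J1 fixed by 2)
β4 stroke at J1  (J1: bond 2 brought flow, rest push out)

#0 →J1
#1 →J1
#2 →Sf1
#3 →J1
#4 →J1
#5 →J1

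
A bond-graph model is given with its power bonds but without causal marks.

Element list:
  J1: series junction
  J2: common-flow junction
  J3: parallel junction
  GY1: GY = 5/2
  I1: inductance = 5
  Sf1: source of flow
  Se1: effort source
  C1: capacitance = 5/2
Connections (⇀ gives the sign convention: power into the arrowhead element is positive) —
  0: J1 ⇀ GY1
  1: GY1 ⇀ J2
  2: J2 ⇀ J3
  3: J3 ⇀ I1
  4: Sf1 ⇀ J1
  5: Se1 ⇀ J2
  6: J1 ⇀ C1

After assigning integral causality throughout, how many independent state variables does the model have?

#4 →Sf1  (Sf1 (Sf) sets flow on bond)
#5 →J2  (Se1 fixes effort; stroke away)
#0 →J1  (1-jn J1 has f-setter on 4)
#6 →J1  (1-jn J1 has f-setter on 4)
#1 →J2  (GY GY1: same side as bond 0)
#2 →J3  (closing 1-jn rule on J2)
#3 →I1  (common-e at J3 fixed by 2)

2  (C1, I1 all integral)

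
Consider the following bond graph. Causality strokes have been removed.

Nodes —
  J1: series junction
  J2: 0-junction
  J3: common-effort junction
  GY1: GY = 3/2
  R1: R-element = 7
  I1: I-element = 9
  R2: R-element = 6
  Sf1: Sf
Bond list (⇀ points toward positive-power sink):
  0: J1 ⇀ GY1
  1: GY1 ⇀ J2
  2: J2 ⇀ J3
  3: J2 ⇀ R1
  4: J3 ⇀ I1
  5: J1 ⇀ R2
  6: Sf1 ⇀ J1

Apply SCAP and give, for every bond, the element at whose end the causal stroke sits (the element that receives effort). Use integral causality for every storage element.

b6 stroke at Sf1  (Sf1: flow source, stroke at near end)
b0 stroke at J1  (J1 flow already set via bond 6)
b5 stroke at J1  (common-f at J1 fixed by 6)
b1 stroke at J2  (through GY1, causality inverts; strokes same side of GY1)
b2 stroke at J3  (0-jn J2 has e-setter on 1)
b3 stroke at R1  (J2 effort already set via bond 1)
b4 stroke at I1  (common-e at J3 fixed by 2)

bond 0 |J1
bond 1 |J2
bond 2 |J3
bond 3 |R1
bond 4 |I1
bond 5 |J1
bond 6 |Sf1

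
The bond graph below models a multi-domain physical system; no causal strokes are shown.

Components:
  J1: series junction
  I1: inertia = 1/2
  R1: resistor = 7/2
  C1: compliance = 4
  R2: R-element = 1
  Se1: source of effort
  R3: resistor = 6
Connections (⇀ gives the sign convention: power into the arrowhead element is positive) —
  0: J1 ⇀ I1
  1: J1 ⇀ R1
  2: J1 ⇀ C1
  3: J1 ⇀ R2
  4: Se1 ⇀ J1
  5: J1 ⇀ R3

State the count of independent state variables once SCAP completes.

2  (C1, I1 all integral)

β4 |J1  (Se1 fixes effort; stroke away)
β0 |I1  (I1 integral (f out))
β1 |J1  (J1 flow already set via bond 0)
β2 |J1  (common-f at J1 fixed by 0)
β3 |J1  (J1 flow already set via bond 0)
β5 |J1  (common-f at J1 fixed by 0)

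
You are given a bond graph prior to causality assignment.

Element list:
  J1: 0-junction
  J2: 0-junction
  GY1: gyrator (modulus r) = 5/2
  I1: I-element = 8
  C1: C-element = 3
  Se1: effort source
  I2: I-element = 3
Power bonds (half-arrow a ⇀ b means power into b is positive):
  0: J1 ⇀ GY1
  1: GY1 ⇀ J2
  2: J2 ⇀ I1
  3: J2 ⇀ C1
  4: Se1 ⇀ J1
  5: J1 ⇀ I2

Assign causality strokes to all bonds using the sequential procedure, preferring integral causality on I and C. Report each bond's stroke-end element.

b0 stroke→GY1
b1 stroke→GY1
b2 stroke→I1
b3 stroke→J2
b4 stroke→J1
b5 stroke→I2

bond 4 |J1  (Se1 fixes effort; stroke away)
bond 0 |GY1  (J1 effort already set via bond 4)
bond 5 |I2  (0-jn J1 has e-setter on 4)
bond 1 |GY1  (through GY1, causality inverts; strokes same side of GY1)
bond 2 |I1  (prefer integral on I1)
bond 3 |J2  (closing 0-jn rule on J2)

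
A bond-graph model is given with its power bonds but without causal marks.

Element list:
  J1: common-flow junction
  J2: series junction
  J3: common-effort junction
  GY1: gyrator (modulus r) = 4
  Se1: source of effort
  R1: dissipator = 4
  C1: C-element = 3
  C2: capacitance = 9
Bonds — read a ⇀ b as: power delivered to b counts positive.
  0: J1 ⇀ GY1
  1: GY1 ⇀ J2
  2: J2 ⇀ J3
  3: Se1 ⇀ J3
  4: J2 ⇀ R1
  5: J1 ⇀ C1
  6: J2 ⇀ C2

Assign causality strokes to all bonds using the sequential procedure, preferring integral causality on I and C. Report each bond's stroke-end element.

b3 →J3  (Se1 (Se) sets effort on bond)
b2 →J2  (J3 effort already set via bond 3)
b5 →J1  (C1 integral (e out))
b0 →GY1  (J1 needs exactly one f-in)
b1 →GY1  (GY1 both-in/both-out from 0)
b4 →J2  (J2 flow already set via bond 1)
b6 →J2  (common-f at J2 fixed by 1)

#0 stroke at GY1
#1 stroke at GY1
#2 stroke at J2
#3 stroke at J3
#4 stroke at J2
#5 stroke at J1
#6 stroke at J2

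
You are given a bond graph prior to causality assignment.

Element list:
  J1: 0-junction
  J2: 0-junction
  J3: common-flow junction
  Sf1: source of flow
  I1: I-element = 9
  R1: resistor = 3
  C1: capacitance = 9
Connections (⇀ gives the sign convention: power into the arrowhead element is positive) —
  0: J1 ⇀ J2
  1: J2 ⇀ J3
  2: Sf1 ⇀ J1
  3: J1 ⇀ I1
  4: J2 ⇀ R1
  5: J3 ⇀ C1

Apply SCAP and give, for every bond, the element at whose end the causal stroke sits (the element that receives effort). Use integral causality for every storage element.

b2 stroke→Sf1  (Sf1 fixes flow; stroke at Sf1)
b3 stroke→I1  (I1 integral (f out))
b0 stroke→J1  (J1: last free bond brings effort in)
b5 stroke→J3  (C1 integral (e out))
b1 stroke→J2  (J3 needs exactly one f-in)
b4 stroke→R1  (J2: bond 1 brought effort, rest push out)

b0 →J1
b1 →J2
b2 →Sf1
b3 →I1
b4 →R1
b5 →J3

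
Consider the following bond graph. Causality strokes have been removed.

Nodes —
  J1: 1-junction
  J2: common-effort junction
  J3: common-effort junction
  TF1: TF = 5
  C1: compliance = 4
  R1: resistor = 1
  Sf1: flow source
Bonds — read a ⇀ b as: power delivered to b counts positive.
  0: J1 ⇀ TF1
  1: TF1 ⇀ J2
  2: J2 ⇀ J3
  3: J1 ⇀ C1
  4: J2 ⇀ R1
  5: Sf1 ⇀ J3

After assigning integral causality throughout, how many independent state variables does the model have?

b5 stroke at Sf1  (source Sf1 imposes f)
b2 stroke at J3  (J3 needs exactly one e-in)
b3 stroke at J1  (C1 outputs effort q/C1)
b0 stroke at TF1  (J1 needs exactly one f-in)
b1 stroke at J2  (through TF1, causality passes straight; one stroke at TF1)
b4 stroke at R1  (J2: bond 1 brought effort, rest push out)

1  (C1 all integral)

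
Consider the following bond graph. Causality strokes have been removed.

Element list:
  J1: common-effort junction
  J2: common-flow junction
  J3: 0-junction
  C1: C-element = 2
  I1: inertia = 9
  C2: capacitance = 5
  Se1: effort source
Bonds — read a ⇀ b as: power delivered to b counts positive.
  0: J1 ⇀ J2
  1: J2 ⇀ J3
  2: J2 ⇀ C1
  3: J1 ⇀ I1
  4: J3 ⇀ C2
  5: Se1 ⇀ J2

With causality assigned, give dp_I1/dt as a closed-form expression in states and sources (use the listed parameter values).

dp_I1/dt = -E_Se1 + q_C1/2 + q_C2/5

β5 →J2  (Se1: effort source, stroke at far end)
β2 →J2  (C1: C, integral causality)
β3 →I1  (I1 outputs flow p/I1)
β0 →J1  (only one effort-in slot at J1)
β1 →J2  (J2 flow already set via bond 0)
β4 →J3  (closing 0-jn rule on J3)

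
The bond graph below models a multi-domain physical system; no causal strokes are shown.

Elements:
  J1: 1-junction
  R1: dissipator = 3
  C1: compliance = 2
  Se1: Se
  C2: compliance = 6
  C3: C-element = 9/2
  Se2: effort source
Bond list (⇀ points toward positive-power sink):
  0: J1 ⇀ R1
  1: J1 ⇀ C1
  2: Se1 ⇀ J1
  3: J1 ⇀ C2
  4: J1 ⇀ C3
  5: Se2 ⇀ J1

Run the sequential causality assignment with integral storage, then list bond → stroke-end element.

b2 |J1  (Se1: effort source, stroke at far end)
b5 |J1  (source Se2 imposes e)
b1 |J1  (C1 integral (e out))
b3 |J1  (C2 integral (e out))
b4 |J1  (prefer integral on C3)
b0 |R1  (closing 1-jn rule on J1)

β0 |R1
β1 |J1
β2 |J1
β3 |J1
β4 |J1
β5 |J1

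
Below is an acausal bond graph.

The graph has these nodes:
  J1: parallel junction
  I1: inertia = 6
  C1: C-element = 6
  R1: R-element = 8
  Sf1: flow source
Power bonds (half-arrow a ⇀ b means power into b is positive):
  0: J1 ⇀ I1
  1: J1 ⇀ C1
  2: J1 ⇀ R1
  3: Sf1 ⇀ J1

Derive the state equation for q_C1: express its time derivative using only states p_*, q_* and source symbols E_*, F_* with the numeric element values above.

b3 →Sf1  (Sf1 (Sf) sets flow on bond)
b0 →I1  (I1 outputs flow p/I1)
b1 →J1  (C1 integral (e out))
b2 →R1  (common-e at J1 fixed by 1)

dq_C1/dt = F_Sf1 - p_I1/6 - q_C1/48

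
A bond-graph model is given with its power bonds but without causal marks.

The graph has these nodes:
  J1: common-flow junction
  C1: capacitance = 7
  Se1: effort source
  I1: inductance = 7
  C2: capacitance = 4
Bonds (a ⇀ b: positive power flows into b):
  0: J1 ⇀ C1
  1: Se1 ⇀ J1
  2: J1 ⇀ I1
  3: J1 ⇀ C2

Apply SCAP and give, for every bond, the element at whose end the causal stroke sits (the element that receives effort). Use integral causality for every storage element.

#1 stroke at J1  (Se1: effort source, stroke at far end)
#0 stroke at J1  (C1 integral (e out))
#2 stroke at I1  (I1: I, integral causality)
#3 stroke at J1  (J1: bond 2 brought flow, rest push out)

#0 stroke at J1
#1 stroke at J1
#2 stroke at I1
#3 stroke at J1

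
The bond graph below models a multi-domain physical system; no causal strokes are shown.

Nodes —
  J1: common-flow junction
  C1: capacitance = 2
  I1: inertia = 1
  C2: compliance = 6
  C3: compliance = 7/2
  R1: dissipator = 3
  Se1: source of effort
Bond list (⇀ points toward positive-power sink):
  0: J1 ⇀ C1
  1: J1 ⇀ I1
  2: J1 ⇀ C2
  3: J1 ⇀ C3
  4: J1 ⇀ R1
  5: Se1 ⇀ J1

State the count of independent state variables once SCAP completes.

4  (C1, C2, C3, I1 all integral)

#5 |J1  (Se1: effort source, stroke at far end)
#0 |J1  (C1: C, integral causality)
#1 |I1  (I1 integral (f out))
#2 |J1  (J1 flow already set via bond 1)
#3 |J1  (J1: bond 1 brought flow, rest push out)
#4 |J1  (common-f at J1 fixed by 1)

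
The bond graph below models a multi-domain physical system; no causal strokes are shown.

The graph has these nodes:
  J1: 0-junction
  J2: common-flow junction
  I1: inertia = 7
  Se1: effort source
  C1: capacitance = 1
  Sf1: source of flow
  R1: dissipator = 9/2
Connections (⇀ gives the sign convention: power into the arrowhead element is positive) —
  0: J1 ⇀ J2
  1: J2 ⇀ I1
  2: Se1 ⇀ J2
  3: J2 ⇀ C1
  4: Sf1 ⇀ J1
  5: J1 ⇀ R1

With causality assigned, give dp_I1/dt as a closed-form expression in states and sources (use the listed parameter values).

#2 stroke at J2  (Se1 fixes effort; stroke away)
#4 stroke at Sf1  (Sf1 (Sf) sets flow on bond)
#1 stroke at I1  (I1 outputs flow p/I1)
#0 stroke at J2  (J2: bond 1 brought flow, rest push out)
#3 stroke at J2  (J2: bond 1 brought flow, rest push out)
#5 stroke at J1  (J1: last free bond brings effort in)

dp_I1/dt = E_Se1 + 9*F_Sf1/2 - 9*p_I1/14 - q_C1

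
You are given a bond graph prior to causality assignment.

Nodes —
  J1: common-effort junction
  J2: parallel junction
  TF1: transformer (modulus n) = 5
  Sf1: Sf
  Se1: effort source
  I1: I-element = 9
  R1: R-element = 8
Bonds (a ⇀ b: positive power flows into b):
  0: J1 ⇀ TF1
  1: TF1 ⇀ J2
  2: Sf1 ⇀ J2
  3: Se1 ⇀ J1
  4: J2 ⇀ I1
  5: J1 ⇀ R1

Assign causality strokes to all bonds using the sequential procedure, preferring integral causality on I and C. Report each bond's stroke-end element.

β2 |Sf1  (Sf1 fixes flow; stroke at Sf1)
β3 |J1  (Se1 (Se) sets effort on bond)
β0 |TF1  (0-jn J1 has e-setter on 3)
β5 |R1  (common-e at J1 fixed by 3)
β1 |J2  (TF1 one-in-one-out from 0)
β4 |I1  (J2 effort already set via bond 1)

b0 |TF1
b1 |J2
b2 |Sf1
b3 |J1
b4 |I1
b5 |R1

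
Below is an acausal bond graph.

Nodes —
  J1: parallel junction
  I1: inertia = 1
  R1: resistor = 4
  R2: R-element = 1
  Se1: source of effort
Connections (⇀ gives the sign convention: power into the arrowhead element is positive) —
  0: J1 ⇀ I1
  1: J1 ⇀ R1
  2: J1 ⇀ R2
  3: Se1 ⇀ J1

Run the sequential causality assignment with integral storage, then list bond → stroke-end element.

bond 0 stroke at I1
bond 1 stroke at R1
bond 2 stroke at R2
bond 3 stroke at J1

bond 3 stroke at J1  (Se1 fixes effort; stroke away)
bond 0 stroke at I1  (J1 effort already set via bond 3)
bond 1 stroke at R1  (common-e at J1 fixed by 3)
bond 2 stroke at R2  (0-jn J1 has e-setter on 3)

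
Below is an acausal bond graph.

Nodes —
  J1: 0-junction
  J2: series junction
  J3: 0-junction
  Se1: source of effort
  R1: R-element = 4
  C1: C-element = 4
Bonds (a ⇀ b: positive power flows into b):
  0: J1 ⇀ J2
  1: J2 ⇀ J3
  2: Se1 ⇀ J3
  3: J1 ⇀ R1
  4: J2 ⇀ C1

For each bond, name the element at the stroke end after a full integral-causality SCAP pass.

#2 →J3  (Se1: effort source, stroke at far end)
#1 →J2  (0-jn J3 has e-setter on 2)
#4 →J2  (C1: C, integral causality)
#0 →J1  (closing 1-jn rule on J2)
#3 →R1  (0-jn J1 has e-setter on 0)

#0 |J1
#1 |J2
#2 |J3
#3 |R1
#4 |J2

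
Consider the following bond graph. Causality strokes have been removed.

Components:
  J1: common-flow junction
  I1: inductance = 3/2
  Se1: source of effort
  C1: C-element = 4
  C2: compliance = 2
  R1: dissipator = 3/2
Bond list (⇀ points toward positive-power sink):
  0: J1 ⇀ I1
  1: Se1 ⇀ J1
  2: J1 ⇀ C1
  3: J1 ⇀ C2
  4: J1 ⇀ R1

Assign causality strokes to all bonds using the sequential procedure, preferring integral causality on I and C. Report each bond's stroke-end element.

β1 stroke→J1  (Se1: effort source, stroke at far end)
β0 stroke→I1  (I1: I, integral causality)
β2 stroke→J1  (J1 flow already set via bond 0)
β3 stroke→J1  (J1: bond 0 brought flow, rest push out)
β4 stroke→J1  (1-jn J1 has f-setter on 0)

#0 →I1
#1 →J1
#2 →J1
#3 →J1
#4 →J1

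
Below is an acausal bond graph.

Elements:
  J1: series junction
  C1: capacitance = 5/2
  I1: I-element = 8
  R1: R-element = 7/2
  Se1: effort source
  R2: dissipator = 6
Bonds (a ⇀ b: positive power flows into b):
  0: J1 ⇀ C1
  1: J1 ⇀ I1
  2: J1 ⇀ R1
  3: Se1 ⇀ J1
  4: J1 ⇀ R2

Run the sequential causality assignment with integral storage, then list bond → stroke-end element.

#0 |J1
#1 |I1
#2 |J1
#3 |J1
#4 |J1

bond 3 →J1  (source Se1 imposes e)
bond 0 →J1  (C1 integral (e out))
bond 1 →I1  (prefer integral on I1)
bond 2 →J1  (J1 flow already set via bond 1)
bond 4 →J1  (1-jn J1 has f-setter on 1)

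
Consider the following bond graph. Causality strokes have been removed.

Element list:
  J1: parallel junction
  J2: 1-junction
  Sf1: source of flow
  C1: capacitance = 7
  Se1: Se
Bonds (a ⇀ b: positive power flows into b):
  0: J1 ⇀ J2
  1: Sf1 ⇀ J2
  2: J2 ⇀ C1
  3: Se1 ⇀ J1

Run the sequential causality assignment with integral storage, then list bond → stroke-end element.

β0 stroke→J2
β1 stroke→Sf1
β2 stroke→J2
β3 stroke→J1

β1 |Sf1  (Sf1 (Sf) sets flow on bond)
β3 |J1  (source Se1 imposes e)
β0 |J2  (J1: bond 3 brought effort, rest push out)
β2 |J2  (J2: bond 1 brought flow, rest push out)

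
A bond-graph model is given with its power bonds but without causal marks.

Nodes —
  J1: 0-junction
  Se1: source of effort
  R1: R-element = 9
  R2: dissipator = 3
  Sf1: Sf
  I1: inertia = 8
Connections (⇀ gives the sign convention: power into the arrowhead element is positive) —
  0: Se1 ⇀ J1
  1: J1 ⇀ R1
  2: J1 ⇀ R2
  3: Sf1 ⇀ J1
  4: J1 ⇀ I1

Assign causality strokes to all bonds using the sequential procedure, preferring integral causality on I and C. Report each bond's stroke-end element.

β0 stroke at J1
β1 stroke at R1
β2 stroke at R2
β3 stroke at Sf1
β4 stroke at I1

bond 0 stroke at J1  (source Se1 imposes e)
bond 3 stroke at Sf1  (Sf1 fixes flow; stroke at Sf1)
bond 1 stroke at R1  (J1: bond 0 brought effort, rest push out)
bond 2 stroke at R2  (common-e at J1 fixed by 0)
bond 4 stroke at I1  (0-jn J1 has e-setter on 0)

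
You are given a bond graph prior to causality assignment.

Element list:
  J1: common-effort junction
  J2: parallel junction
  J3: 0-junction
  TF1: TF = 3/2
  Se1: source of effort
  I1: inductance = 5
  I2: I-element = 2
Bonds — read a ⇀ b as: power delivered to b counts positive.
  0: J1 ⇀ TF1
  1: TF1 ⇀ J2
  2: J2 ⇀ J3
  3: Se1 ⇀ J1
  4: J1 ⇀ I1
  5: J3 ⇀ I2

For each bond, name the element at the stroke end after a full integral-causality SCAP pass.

bond 3 |J1  (source Se1 imposes e)
bond 0 |TF1  (common-e at J1 fixed by 3)
bond 4 |I1  (J1 effort already set via bond 3)
bond 1 |J2  (TF TF1: opposite of bond 0)
bond 2 |J3  (J2 effort already set via bond 1)
bond 5 |I2  (J3: bond 2 brought effort, rest push out)

b0 stroke→TF1
b1 stroke→J2
b2 stroke→J3
b3 stroke→J1
b4 stroke→I1
b5 stroke→I2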